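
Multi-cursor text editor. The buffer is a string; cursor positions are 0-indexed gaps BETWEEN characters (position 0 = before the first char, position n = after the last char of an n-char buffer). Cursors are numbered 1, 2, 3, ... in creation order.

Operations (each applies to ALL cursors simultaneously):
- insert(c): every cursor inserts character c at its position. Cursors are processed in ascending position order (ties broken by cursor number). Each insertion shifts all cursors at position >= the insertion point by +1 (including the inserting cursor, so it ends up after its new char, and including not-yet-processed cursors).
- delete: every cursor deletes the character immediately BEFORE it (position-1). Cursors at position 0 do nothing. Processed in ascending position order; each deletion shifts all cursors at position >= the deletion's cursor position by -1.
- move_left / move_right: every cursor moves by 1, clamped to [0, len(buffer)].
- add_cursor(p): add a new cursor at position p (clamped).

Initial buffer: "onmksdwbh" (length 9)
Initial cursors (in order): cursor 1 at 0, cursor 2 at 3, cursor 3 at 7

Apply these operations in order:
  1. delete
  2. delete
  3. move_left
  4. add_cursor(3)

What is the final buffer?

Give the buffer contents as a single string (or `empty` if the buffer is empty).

Answer: oksbh

Derivation:
After op 1 (delete): buffer="onksdbh" (len 7), cursors c1@0 c2@2 c3@5, authorship .......
After op 2 (delete): buffer="oksbh" (len 5), cursors c1@0 c2@1 c3@3, authorship .....
After op 3 (move_left): buffer="oksbh" (len 5), cursors c1@0 c2@0 c3@2, authorship .....
After op 4 (add_cursor(3)): buffer="oksbh" (len 5), cursors c1@0 c2@0 c3@2 c4@3, authorship .....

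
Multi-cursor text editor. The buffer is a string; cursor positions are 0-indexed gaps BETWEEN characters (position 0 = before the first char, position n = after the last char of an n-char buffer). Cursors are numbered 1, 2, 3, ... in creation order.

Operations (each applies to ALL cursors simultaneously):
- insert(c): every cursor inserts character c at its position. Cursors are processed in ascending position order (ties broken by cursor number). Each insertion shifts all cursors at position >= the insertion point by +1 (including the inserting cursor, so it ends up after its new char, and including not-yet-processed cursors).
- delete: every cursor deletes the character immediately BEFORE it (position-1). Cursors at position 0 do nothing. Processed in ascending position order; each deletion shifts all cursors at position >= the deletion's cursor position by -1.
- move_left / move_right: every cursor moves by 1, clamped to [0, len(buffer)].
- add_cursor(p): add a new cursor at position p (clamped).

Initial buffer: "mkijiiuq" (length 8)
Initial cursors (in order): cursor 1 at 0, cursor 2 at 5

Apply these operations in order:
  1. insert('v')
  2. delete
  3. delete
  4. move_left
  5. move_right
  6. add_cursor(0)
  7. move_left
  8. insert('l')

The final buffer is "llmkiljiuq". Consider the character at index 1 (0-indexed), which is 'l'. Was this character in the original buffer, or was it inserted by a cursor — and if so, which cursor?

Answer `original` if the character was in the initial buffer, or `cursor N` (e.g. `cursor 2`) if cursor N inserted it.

After op 1 (insert('v')): buffer="vmkijiviuq" (len 10), cursors c1@1 c2@7, authorship 1.....2...
After op 2 (delete): buffer="mkijiiuq" (len 8), cursors c1@0 c2@5, authorship ........
After op 3 (delete): buffer="mkijiuq" (len 7), cursors c1@0 c2@4, authorship .......
After op 4 (move_left): buffer="mkijiuq" (len 7), cursors c1@0 c2@3, authorship .......
After op 5 (move_right): buffer="mkijiuq" (len 7), cursors c1@1 c2@4, authorship .......
After op 6 (add_cursor(0)): buffer="mkijiuq" (len 7), cursors c3@0 c1@1 c2@4, authorship .......
After op 7 (move_left): buffer="mkijiuq" (len 7), cursors c1@0 c3@0 c2@3, authorship .......
After op 8 (insert('l')): buffer="llmkiljiuq" (len 10), cursors c1@2 c3@2 c2@6, authorship 13...2....
Authorship (.=original, N=cursor N): 1 3 . . . 2 . . . .
Index 1: author = 3

Answer: cursor 3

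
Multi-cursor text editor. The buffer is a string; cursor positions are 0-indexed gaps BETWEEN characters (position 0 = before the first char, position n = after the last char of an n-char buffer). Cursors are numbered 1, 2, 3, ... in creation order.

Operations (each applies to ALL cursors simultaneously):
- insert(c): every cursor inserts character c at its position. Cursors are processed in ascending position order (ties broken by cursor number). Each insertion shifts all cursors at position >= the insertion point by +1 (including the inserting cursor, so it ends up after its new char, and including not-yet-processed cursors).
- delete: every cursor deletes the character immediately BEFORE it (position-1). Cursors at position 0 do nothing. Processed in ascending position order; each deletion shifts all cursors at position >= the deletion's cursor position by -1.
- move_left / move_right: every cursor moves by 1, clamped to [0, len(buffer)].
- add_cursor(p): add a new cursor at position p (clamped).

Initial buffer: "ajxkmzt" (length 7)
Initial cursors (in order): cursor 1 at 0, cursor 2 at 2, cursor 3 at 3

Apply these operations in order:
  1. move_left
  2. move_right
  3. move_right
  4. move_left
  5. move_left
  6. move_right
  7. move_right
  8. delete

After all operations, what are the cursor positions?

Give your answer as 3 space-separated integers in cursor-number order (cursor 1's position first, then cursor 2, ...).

Answer: 1 1 1

Derivation:
After op 1 (move_left): buffer="ajxkmzt" (len 7), cursors c1@0 c2@1 c3@2, authorship .......
After op 2 (move_right): buffer="ajxkmzt" (len 7), cursors c1@1 c2@2 c3@3, authorship .......
After op 3 (move_right): buffer="ajxkmzt" (len 7), cursors c1@2 c2@3 c3@4, authorship .......
After op 4 (move_left): buffer="ajxkmzt" (len 7), cursors c1@1 c2@2 c3@3, authorship .......
After op 5 (move_left): buffer="ajxkmzt" (len 7), cursors c1@0 c2@1 c3@2, authorship .......
After op 6 (move_right): buffer="ajxkmzt" (len 7), cursors c1@1 c2@2 c3@3, authorship .......
After op 7 (move_right): buffer="ajxkmzt" (len 7), cursors c1@2 c2@3 c3@4, authorship .......
After op 8 (delete): buffer="amzt" (len 4), cursors c1@1 c2@1 c3@1, authorship ....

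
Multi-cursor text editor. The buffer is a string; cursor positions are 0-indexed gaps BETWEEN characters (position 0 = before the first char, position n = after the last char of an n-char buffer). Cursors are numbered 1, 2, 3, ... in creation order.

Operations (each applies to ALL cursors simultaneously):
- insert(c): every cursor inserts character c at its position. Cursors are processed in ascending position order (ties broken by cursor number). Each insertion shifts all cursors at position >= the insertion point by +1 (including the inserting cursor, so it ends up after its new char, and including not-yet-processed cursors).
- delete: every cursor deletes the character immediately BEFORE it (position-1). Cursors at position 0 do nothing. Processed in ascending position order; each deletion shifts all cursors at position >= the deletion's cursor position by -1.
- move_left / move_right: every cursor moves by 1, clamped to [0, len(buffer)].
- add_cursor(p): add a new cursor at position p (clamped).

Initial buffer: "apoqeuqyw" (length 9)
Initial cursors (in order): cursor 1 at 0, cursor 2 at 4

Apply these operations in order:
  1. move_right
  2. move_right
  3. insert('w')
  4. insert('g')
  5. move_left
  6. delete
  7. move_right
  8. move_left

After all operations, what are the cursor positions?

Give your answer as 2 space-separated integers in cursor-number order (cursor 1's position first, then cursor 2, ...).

After op 1 (move_right): buffer="apoqeuqyw" (len 9), cursors c1@1 c2@5, authorship .........
After op 2 (move_right): buffer="apoqeuqyw" (len 9), cursors c1@2 c2@6, authorship .........
After op 3 (insert('w')): buffer="apwoqeuwqyw" (len 11), cursors c1@3 c2@8, authorship ..1....2...
After op 4 (insert('g')): buffer="apwgoqeuwgqyw" (len 13), cursors c1@4 c2@10, authorship ..11....22...
After op 5 (move_left): buffer="apwgoqeuwgqyw" (len 13), cursors c1@3 c2@9, authorship ..11....22...
After op 6 (delete): buffer="apgoqeugqyw" (len 11), cursors c1@2 c2@7, authorship ..1....2...
After op 7 (move_right): buffer="apgoqeugqyw" (len 11), cursors c1@3 c2@8, authorship ..1....2...
After op 8 (move_left): buffer="apgoqeugqyw" (len 11), cursors c1@2 c2@7, authorship ..1....2...

Answer: 2 7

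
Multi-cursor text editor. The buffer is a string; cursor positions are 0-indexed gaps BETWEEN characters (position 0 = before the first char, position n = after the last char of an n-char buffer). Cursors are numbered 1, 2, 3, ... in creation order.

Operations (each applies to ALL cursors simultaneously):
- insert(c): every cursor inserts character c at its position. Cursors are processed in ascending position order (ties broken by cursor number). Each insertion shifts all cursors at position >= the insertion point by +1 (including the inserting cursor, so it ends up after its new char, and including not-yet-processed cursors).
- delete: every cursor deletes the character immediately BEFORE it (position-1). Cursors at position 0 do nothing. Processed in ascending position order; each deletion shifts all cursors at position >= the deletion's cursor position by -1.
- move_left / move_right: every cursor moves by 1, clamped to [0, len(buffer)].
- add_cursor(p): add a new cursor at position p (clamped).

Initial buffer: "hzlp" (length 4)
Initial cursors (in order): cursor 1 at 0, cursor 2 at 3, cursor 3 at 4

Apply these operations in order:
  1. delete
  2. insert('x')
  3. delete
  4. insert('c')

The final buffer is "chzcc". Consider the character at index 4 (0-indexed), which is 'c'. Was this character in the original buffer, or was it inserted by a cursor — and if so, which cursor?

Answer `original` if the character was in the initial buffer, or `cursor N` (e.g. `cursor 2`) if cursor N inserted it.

Answer: cursor 3

Derivation:
After op 1 (delete): buffer="hz" (len 2), cursors c1@0 c2@2 c3@2, authorship ..
After op 2 (insert('x')): buffer="xhzxx" (len 5), cursors c1@1 c2@5 c3@5, authorship 1..23
After op 3 (delete): buffer="hz" (len 2), cursors c1@0 c2@2 c3@2, authorship ..
After op 4 (insert('c')): buffer="chzcc" (len 5), cursors c1@1 c2@5 c3@5, authorship 1..23
Authorship (.=original, N=cursor N): 1 . . 2 3
Index 4: author = 3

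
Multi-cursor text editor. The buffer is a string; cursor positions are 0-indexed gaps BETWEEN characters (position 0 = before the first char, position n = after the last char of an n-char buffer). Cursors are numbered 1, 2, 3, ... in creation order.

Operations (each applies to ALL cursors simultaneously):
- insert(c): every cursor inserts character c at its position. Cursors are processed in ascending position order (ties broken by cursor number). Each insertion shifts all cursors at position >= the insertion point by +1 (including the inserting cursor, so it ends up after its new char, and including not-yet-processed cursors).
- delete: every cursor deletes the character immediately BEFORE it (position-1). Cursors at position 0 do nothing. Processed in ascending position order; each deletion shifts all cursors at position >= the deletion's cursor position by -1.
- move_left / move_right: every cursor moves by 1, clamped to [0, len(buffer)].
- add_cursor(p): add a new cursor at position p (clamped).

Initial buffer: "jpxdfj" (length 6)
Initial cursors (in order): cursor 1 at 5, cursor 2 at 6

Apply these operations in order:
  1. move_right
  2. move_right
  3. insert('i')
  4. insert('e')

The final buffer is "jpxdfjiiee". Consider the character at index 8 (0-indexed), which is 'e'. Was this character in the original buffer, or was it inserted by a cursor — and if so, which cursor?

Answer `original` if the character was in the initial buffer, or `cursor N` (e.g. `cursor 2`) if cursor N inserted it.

Answer: cursor 1

Derivation:
After op 1 (move_right): buffer="jpxdfj" (len 6), cursors c1@6 c2@6, authorship ......
After op 2 (move_right): buffer="jpxdfj" (len 6), cursors c1@6 c2@6, authorship ......
After op 3 (insert('i')): buffer="jpxdfjii" (len 8), cursors c1@8 c2@8, authorship ......12
After op 4 (insert('e')): buffer="jpxdfjiiee" (len 10), cursors c1@10 c2@10, authorship ......1212
Authorship (.=original, N=cursor N): . . . . . . 1 2 1 2
Index 8: author = 1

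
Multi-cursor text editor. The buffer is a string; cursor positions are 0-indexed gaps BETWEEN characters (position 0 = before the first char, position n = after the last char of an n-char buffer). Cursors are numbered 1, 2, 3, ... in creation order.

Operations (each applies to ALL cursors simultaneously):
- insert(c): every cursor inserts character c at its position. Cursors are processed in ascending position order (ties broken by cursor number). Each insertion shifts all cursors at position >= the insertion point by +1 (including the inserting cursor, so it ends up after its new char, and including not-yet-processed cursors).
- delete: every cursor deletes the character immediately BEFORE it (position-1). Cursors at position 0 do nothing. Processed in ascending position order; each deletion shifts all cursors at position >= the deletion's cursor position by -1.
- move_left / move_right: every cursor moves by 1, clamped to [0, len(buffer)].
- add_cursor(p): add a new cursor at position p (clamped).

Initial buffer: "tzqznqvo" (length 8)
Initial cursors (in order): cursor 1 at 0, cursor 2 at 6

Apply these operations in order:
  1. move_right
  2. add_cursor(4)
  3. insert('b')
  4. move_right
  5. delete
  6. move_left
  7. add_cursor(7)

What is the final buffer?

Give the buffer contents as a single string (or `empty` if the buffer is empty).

After op 1 (move_right): buffer="tzqznqvo" (len 8), cursors c1@1 c2@7, authorship ........
After op 2 (add_cursor(4)): buffer="tzqznqvo" (len 8), cursors c1@1 c3@4 c2@7, authorship ........
After op 3 (insert('b')): buffer="tbzqzbnqvbo" (len 11), cursors c1@2 c3@6 c2@10, authorship .1...3...2.
After op 4 (move_right): buffer="tbzqzbnqvbo" (len 11), cursors c1@3 c3@7 c2@11, authorship .1...3...2.
After op 5 (delete): buffer="tbqzbqvb" (len 8), cursors c1@2 c3@5 c2@8, authorship .1..3..2
After op 6 (move_left): buffer="tbqzbqvb" (len 8), cursors c1@1 c3@4 c2@7, authorship .1..3..2
After op 7 (add_cursor(7)): buffer="tbqzbqvb" (len 8), cursors c1@1 c3@4 c2@7 c4@7, authorship .1..3..2

Answer: tbqzbqvb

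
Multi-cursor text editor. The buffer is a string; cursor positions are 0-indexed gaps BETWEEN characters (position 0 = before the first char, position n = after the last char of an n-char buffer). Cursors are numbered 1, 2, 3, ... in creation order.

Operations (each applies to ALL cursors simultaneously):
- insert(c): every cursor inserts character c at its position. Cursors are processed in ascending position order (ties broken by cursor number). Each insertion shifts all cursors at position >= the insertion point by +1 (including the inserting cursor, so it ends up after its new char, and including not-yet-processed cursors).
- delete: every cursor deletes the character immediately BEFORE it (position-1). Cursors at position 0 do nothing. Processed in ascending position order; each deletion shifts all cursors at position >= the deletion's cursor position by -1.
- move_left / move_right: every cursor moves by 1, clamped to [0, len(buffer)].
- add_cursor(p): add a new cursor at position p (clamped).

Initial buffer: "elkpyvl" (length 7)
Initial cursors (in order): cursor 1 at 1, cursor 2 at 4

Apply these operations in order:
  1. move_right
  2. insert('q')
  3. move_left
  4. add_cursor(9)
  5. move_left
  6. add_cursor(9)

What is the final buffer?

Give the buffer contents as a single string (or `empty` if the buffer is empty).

After op 1 (move_right): buffer="elkpyvl" (len 7), cursors c1@2 c2@5, authorship .......
After op 2 (insert('q')): buffer="elqkpyqvl" (len 9), cursors c1@3 c2@7, authorship ..1...2..
After op 3 (move_left): buffer="elqkpyqvl" (len 9), cursors c1@2 c2@6, authorship ..1...2..
After op 4 (add_cursor(9)): buffer="elqkpyqvl" (len 9), cursors c1@2 c2@6 c3@9, authorship ..1...2..
After op 5 (move_left): buffer="elqkpyqvl" (len 9), cursors c1@1 c2@5 c3@8, authorship ..1...2..
After op 6 (add_cursor(9)): buffer="elqkpyqvl" (len 9), cursors c1@1 c2@5 c3@8 c4@9, authorship ..1...2..

Answer: elqkpyqvl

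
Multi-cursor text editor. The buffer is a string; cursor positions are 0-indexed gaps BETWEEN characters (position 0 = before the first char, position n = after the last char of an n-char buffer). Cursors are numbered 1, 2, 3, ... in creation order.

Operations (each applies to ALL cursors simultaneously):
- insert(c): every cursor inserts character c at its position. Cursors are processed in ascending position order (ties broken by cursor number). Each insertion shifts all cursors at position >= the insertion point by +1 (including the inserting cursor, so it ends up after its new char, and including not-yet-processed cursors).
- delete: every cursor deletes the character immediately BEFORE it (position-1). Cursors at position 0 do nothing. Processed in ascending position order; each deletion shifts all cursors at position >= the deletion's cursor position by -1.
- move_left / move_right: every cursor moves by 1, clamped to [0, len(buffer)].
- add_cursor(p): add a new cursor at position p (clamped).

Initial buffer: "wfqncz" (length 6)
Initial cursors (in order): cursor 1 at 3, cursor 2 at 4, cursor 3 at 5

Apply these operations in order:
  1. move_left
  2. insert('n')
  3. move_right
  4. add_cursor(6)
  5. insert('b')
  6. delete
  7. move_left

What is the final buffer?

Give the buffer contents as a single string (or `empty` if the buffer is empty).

Answer: wfnqnnncz

Derivation:
After op 1 (move_left): buffer="wfqncz" (len 6), cursors c1@2 c2@3 c3@4, authorship ......
After op 2 (insert('n')): buffer="wfnqnnncz" (len 9), cursors c1@3 c2@5 c3@7, authorship ..1.2.3..
After op 3 (move_right): buffer="wfnqnnncz" (len 9), cursors c1@4 c2@6 c3@8, authorship ..1.2.3..
After op 4 (add_cursor(6)): buffer="wfnqnnncz" (len 9), cursors c1@4 c2@6 c4@6 c3@8, authorship ..1.2.3..
After op 5 (insert('b')): buffer="wfnqbnnbbncbz" (len 13), cursors c1@5 c2@9 c4@9 c3@12, authorship ..1.12.243.3.
After op 6 (delete): buffer="wfnqnnncz" (len 9), cursors c1@4 c2@6 c4@6 c3@8, authorship ..1.2.3..
After op 7 (move_left): buffer="wfnqnnncz" (len 9), cursors c1@3 c2@5 c4@5 c3@7, authorship ..1.2.3..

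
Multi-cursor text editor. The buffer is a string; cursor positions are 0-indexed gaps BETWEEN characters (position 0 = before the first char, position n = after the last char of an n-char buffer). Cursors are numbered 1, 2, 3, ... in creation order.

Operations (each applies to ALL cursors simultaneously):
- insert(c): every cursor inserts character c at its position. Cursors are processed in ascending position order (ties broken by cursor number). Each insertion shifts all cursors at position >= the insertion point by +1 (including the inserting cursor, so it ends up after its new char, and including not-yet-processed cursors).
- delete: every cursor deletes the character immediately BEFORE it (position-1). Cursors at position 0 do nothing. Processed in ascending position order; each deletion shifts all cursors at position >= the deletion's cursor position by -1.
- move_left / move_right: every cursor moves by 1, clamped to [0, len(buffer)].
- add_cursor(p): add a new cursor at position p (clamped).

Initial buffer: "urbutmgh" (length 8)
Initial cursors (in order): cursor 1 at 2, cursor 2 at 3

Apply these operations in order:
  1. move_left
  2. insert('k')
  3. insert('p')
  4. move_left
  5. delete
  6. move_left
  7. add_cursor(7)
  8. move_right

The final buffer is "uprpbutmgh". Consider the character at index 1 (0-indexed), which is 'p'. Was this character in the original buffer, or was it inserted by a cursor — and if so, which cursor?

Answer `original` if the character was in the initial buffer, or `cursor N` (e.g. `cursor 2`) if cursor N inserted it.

Answer: cursor 1

Derivation:
After op 1 (move_left): buffer="urbutmgh" (len 8), cursors c1@1 c2@2, authorship ........
After op 2 (insert('k')): buffer="ukrkbutmgh" (len 10), cursors c1@2 c2@4, authorship .1.2......
After op 3 (insert('p')): buffer="ukprkpbutmgh" (len 12), cursors c1@3 c2@6, authorship .11.22......
After op 4 (move_left): buffer="ukprkpbutmgh" (len 12), cursors c1@2 c2@5, authorship .11.22......
After op 5 (delete): buffer="uprpbutmgh" (len 10), cursors c1@1 c2@3, authorship .1.2......
After op 6 (move_left): buffer="uprpbutmgh" (len 10), cursors c1@0 c2@2, authorship .1.2......
After op 7 (add_cursor(7)): buffer="uprpbutmgh" (len 10), cursors c1@0 c2@2 c3@7, authorship .1.2......
After op 8 (move_right): buffer="uprpbutmgh" (len 10), cursors c1@1 c2@3 c3@8, authorship .1.2......
Authorship (.=original, N=cursor N): . 1 . 2 . . . . . .
Index 1: author = 1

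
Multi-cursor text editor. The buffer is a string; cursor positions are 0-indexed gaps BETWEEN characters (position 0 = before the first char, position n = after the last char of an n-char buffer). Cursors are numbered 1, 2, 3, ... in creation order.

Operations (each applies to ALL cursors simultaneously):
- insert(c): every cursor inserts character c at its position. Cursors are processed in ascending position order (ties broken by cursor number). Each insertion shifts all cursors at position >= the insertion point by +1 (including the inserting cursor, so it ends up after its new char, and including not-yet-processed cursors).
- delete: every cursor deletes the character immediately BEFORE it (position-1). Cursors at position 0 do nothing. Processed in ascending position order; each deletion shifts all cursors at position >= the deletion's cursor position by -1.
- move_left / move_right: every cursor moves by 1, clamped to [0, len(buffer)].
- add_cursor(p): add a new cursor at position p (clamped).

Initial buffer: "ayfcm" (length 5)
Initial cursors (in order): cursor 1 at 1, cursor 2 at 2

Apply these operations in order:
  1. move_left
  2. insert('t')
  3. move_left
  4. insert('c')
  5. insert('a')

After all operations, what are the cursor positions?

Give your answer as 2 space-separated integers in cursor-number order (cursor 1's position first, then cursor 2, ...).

After op 1 (move_left): buffer="ayfcm" (len 5), cursors c1@0 c2@1, authorship .....
After op 2 (insert('t')): buffer="tatyfcm" (len 7), cursors c1@1 c2@3, authorship 1.2....
After op 3 (move_left): buffer="tatyfcm" (len 7), cursors c1@0 c2@2, authorship 1.2....
After op 4 (insert('c')): buffer="ctactyfcm" (len 9), cursors c1@1 c2@4, authorship 11.22....
After op 5 (insert('a')): buffer="catacatyfcm" (len 11), cursors c1@2 c2@6, authorship 111.222....

Answer: 2 6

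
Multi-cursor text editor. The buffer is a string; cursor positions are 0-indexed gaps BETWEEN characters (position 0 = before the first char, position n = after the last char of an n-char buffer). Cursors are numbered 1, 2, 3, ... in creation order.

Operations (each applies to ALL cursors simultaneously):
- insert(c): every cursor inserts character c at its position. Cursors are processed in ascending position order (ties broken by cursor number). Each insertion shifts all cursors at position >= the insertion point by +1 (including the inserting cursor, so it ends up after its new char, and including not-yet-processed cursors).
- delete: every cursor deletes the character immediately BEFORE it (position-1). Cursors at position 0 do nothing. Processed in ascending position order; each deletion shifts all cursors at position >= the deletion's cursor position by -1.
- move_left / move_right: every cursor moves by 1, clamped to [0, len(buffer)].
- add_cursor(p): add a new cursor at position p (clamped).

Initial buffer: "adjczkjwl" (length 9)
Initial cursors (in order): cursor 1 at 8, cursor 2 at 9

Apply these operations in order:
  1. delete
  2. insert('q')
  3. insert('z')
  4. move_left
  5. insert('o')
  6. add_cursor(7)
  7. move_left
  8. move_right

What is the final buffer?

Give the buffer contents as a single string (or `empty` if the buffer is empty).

After op 1 (delete): buffer="adjczkj" (len 7), cursors c1@7 c2@7, authorship .......
After op 2 (insert('q')): buffer="adjczkjqq" (len 9), cursors c1@9 c2@9, authorship .......12
After op 3 (insert('z')): buffer="adjczkjqqzz" (len 11), cursors c1@11 c2@11, authorship .......1212
After op 4 (move_left): buffer="adjczkjqqzz" (len 11), cursors c1@10 c2@10, authorship .......1212
After op 5 (insert('o')): buffer="adjczkjqqzooz" (len 13), cursors c1@12 c2@12, authorship .......121122
After op 6 (add_cursor(7)): buffer="adjczkjqqzooz" (len 13), cursors c3@7 c1@12 c2@12, authorship .......121122
After op 7 (move_left): buffer="adjczkjqqzooz" (len 13), cursors c3@6 c1@11 c2@11, authorship .......121122
After op 8 (move_right): buffer="adjczkjqqzooz" (len 13), cursors c3@7 c1@12 c2@12, authorship .......121122

Answer: adjczkjqqzooz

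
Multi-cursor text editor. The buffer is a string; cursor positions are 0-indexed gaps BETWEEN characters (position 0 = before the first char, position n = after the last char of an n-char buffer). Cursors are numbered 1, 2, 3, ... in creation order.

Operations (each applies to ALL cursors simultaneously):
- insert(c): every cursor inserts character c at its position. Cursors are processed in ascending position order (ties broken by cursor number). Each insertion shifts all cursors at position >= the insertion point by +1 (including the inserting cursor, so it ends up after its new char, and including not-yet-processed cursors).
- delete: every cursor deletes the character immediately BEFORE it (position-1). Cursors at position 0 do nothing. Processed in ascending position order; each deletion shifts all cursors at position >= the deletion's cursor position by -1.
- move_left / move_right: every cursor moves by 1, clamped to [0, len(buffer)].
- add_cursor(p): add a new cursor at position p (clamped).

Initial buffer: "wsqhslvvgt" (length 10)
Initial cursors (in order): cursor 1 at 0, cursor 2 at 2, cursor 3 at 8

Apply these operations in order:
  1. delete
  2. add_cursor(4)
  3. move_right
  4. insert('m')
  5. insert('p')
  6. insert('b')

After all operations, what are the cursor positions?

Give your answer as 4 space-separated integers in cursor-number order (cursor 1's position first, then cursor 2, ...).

Answer: 4 8 19 14

Derivation:
After op 1 (delete): buffer="wqhslvgt" (len 8), cursors c1@0 c2@1 c3@6, authorship ........
After op 2 (add_cursor(4)): buffer="wqhslvgt" (len 8), cursors c1@0 c2@1 c4@4 c3@6, authorship ........
After op 3 (move_right): buffer="wqhslvgt" (len 8), cursors c1@1 c2@2 c4@5 c3@7, authorship ........
After op 4 (insert('m')): buffer="wmqmhslmvgmt" (len 12), cursors c1@2 c2@4 c4@8 c3@11, authorship .1.2...4..3.
After op 5 (insert('p')): buffer="wmpqmphslmpvgmpt" (len 16), cursors c1@3 c2@6 c4@11 c3@15, authorship .11.22...44..33.
After op 6 (insert('b')): buffer="wmpbqmpbhslmpbvgmpbt" (len 20), cursors c1@4 c2@8 c4@14 c3@19, authorship .111.222...444..333.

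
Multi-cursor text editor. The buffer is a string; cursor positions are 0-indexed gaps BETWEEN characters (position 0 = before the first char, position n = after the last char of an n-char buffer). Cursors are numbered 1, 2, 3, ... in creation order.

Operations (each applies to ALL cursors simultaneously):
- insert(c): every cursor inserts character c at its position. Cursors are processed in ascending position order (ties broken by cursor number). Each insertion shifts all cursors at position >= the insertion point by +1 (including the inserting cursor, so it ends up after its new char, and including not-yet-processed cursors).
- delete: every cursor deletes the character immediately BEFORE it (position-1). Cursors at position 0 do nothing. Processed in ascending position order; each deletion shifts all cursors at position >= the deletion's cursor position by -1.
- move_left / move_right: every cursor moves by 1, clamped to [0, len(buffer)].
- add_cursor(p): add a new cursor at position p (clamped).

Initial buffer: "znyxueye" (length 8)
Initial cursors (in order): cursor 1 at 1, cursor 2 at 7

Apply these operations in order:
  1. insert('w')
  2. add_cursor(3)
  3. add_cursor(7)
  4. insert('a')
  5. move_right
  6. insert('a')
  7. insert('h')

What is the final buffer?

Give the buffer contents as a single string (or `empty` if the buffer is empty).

Answer: zwanahayahxueayahwaeah

Derivation:
After op 1 (insert('w')): buffer="zwnyxueywe" (len 10), cursors c1@2 c2@9, authorship .1......2.
After op 2 (add_cursor(3)): buffer="zwnyxueywe" (len 10), cursors c1@2 c3@3 c2@9, authorship .1......2.
After op 3 (add_cursor(7)): buffer="zwnyxueywe" (len 10), cursors c1@2 c3@3 c4@7 c2@9, authorship .1......2.
After op 4 (insert('a')): buffer="zwanayxueaywae" (len 14), cursors c1@3 c3@5 c4@10 c2@13, authorship .11.3....4.22.
After op 5 (move_right): buffer="zwanayxueaywae" (len 14), cursors c1@4 c3@6 c4@11 c2@14, authorship .11.3....4.22.
After op 6 (insert('a')): buffer="zwanaayaxueayawaea" (len 18), cursors c1@5 c3@8 c4@14 c2@18, authorship .11.13.3...4.422.2
After op 7 (insert('h')): buffer="zwanahayahxueayahwaeah" (len 22), cursors c1@6 c3@10 c4@17 c2@22, authorship .11.113.33...4.4422.22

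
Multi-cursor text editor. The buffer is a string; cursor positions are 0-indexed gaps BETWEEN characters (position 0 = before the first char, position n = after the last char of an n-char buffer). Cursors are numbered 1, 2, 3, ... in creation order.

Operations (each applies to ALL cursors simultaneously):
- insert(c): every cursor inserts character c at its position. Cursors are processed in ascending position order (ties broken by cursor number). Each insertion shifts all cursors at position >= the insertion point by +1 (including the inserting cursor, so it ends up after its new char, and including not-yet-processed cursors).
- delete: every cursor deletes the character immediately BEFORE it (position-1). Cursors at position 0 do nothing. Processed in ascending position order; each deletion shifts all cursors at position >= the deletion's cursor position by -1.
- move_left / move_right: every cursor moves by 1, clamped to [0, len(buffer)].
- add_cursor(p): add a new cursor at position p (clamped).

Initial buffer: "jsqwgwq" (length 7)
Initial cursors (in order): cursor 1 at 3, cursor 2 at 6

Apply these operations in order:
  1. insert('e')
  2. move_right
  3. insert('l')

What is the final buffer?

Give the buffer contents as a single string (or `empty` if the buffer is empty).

Answer: jsqewlgweql

Derivation:
After op 1 (insert('e')): buffer="jsqewgweq" (len 9), cursors c1@4 c2@8, authorship ...1...2.
After op 2 (move_right): buffer="jsqewgweq" (len 9), cursors c1@5 c2@9, authorship ...1...2.
After op 3 (insert('l')): buffer="jsqewlgweql" (len 11), cursors c1@6 c2@11, authorship ...1.1..2.2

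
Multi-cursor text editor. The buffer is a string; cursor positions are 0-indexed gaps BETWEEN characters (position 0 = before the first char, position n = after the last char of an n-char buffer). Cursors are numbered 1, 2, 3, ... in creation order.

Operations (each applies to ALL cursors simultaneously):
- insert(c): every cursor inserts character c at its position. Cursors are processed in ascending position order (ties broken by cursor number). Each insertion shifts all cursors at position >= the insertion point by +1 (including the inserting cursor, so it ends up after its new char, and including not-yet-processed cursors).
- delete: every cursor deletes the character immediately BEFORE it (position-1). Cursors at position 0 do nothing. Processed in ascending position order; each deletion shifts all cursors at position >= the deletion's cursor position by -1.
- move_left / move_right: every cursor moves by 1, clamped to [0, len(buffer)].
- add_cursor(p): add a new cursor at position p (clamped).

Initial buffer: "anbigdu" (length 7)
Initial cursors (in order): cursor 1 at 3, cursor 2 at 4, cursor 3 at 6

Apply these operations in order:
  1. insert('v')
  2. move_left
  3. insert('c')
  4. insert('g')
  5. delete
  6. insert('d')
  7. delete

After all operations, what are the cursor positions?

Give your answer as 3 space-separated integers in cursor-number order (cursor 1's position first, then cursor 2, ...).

Answer: 4 7 11

Derivation:
After op 1 (insert('v')): buffer="anbvivgdvu" (len 10), cursors c1@4 c2@6 c3@9, authorship ...1.2..3.
After op 2 (move_left): buffer="anbvivgdvu" (len 10), cursors c1@3 c2@5 c3@8, authorship ...1.2..3.
After op 3 (insert('c')): buffer="anbcvicvgdcvu" (len 13), cursors c1@4 c2@7 c3@11, authorship ...11.22..33.
After op 4 (insert('g')): buffer="anbcgvicgvgdcgvu" (len 16), cursors c1@5 c2@9 c3@14, authorship ...111.222..333.
After op 5 (delete): buffer="anbcvicvgdcvu" (len 13), cursors c1@4 c2@7 c3@11, authorship ...11.22..33.
After op 6 (insert('d')): buffer="anbcdvicdvgdcdvu" (len 16), cursors c1@5 c2@9 c3@14, authorship ...111.222..333.
After op 7 (delete): buffer="anbcvicvgdcvu" (len 13), cursors c1@4 c2@7 c3@11, authorship ...11.22..33.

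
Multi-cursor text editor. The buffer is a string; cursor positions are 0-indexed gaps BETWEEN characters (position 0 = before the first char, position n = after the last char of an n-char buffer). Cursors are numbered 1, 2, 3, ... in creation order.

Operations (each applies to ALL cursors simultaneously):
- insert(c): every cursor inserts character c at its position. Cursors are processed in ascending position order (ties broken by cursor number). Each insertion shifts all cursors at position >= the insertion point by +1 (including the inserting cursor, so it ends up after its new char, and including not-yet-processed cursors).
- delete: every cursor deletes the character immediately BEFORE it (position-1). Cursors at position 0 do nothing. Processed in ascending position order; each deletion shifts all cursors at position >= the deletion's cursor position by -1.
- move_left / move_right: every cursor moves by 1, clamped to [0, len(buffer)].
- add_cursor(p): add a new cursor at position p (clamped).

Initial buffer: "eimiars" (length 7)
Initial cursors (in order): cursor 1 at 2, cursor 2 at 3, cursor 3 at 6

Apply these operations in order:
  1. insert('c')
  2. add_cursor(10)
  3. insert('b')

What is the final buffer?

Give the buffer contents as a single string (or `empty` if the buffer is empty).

After op 1 (insert('c')): buffer="eicmciarcs" (len 10), cursors c1@3 c2@5 c3@9, authorship ..1.2...3.
After op 2 (add_cursor(10)): buffer="eicmciarcs" (len 10), cursors c1@3 c2@5 c3@9 c4@10, authorship ..1.2...3.
After op 3 (insert('b')): buffer="eicbmcbiarcbsb" (len 14), cursors c1@4 c2@7 c3@12 c4@14, authorship ..11.22...33.4

Answer: eicbmcbiarcbsb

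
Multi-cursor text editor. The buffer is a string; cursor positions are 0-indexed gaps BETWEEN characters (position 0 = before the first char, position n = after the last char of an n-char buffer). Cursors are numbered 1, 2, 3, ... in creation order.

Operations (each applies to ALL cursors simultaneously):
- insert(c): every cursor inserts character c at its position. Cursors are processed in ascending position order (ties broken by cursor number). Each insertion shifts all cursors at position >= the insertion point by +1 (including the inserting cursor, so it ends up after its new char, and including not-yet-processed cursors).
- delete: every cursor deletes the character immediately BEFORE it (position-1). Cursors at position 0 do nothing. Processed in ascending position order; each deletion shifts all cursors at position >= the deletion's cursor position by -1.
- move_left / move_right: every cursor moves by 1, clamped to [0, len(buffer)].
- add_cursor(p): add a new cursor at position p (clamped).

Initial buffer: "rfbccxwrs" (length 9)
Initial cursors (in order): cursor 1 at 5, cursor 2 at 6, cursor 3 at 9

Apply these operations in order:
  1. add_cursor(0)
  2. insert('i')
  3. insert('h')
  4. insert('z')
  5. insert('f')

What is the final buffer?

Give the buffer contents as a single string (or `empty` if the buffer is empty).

After op 1 (add_cursor(0)): buffer="rfbccxwrs" (len 9), cursors c4@0 c1@5 c2@6 c3@9, authorship .........
After op 2 (insert('i')): buffer="irfbccixiwrsi" (len 13), cursors c4@1 c1@7 c2@9 c3@13, authorship 4.....1.2...3
After op 3 (insert('h')): buffer="ihrfbccihxihwrsih" (len 17), cursors c4@2 c1@9 c2@12 c3@17, authorship 44.....11.22...33
After op 4 (insert('z')): buffer="ihzrfbccihzxihzwrsihz" (len 21), cursors c4@3 c1@11 c2@15 c3@21, authorship 444.....111.222...333
After op 5 (insert('f')): buffer="ihzfrfbccihzfxihzfwrsihzf" (len 25), cursors c4@4 c1@13 c2@18 c3@25, authorship 4444.....1111.2222...3333

Answer: ihzfrfbccihzfxihzfwrsihzf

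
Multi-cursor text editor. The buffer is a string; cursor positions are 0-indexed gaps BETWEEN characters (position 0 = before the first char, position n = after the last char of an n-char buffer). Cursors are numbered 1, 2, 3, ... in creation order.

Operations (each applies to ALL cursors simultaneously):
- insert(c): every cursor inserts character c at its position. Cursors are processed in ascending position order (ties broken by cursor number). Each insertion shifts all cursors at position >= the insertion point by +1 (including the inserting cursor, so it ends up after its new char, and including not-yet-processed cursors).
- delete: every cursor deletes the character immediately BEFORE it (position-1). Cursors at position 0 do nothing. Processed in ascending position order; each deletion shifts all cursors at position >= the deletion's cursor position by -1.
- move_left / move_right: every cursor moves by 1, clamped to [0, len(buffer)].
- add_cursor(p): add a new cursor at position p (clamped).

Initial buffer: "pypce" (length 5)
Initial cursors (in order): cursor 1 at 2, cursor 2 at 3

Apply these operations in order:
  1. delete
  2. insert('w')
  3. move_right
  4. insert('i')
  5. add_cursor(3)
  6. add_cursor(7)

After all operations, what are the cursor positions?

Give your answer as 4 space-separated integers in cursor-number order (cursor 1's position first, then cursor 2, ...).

After op 1 (delete): buffer="pce" (len 3), cursors c1@1 c2@1, authorship ...
After op 2 (insert('w')): buffer="pwwce" (len 5), cursors c1@3 c2@3, authorship .12..
After op 3 (move_right): buffer="pwwce" (len 5), cursors c1@4 c2@4, authorship .12..
After op 4 (insert('i')): buffer="pwwciie" (len 7), cursors c1@6 c2@6, authorship .12.12.
After op 5 (add_cursor(3)): buffer="pwwciie" (len 7), cursors c3@3 c1@6 c2@6, authorship .12.12.
After op 6 (add_cursor(7)): buffer="pwwciie" (len 7), cursors c3@3 c1@6 c2@6 c4@7, authorship .12.12.

Answer: 6 6 3 7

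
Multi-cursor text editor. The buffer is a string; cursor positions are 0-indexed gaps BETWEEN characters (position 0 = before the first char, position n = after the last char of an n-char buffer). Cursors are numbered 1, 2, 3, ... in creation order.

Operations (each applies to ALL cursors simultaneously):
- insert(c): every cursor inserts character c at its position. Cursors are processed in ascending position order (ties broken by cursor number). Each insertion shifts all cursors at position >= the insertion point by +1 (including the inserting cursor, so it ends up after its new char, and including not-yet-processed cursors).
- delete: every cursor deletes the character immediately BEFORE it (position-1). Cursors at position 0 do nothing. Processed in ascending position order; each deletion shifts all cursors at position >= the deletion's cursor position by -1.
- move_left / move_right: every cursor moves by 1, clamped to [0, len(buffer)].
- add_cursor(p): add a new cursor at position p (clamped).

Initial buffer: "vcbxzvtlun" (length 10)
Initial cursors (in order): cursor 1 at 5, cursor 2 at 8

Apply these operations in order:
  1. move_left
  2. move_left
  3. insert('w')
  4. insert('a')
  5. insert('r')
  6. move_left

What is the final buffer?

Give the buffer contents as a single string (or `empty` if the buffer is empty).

Answer: vcbwarxzvwartlun

Derivation:
After op 1 (move_left): buffer="vcbxzvtlun" (len 10), cursors c1@4 c2@7, authorship ..........
After op 2 (move_left): buffer="vcbxzvtlun" (len 10), cursors c1@3 c2@6, authorship ..........
After op 3 (insert('w')): buffer="vcbwxzvwtlun" (len 12), cursors c1@4 c2@8, authorship ...1...2....
After op 4 (insert('a')): buffer="vcbwaxzvwatlun" (len 14), cursors c1@5 c2@10, authorship ...11...22....
After op 5 (insert('r')): buffer="vcbwarxzvwartlun" (len 16), cursors c1@6 c2@12, authorship ...111...222....
After op 6 (move_left): buffer="vcbwarxzvwartlun" (len 16), cursors c1@5 c2@11, authorship ...111...222....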